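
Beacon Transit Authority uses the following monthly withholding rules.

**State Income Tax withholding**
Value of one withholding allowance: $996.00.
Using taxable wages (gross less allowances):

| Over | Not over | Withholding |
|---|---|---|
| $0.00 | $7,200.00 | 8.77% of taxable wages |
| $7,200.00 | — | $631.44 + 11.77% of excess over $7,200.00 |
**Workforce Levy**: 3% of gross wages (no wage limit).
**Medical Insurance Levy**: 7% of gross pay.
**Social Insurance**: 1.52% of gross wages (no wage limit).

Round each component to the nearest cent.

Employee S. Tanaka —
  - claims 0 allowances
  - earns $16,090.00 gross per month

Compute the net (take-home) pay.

$12,558.64

State Income Tax: taxable = $16,090.00
  $631.44 + 11.77% × ($16,090.00 − $7,200.00) = $631.44 + 11.77% × $8,890.00 = $1,677.79
Workforce Levy: 3% × $16,090.00 = $482.70
Medical Insurance Levy: 7% × $16,090.00 = $1,126.30
Social Insurance: 1.52% × $16,090.00 = $244.57
Total withheld: $1,677.79 + $482.70 + $1,126.30 + $244.57 = $3,531.36
Net pay: $16,090.00 − $3,531.36 = $12,558.64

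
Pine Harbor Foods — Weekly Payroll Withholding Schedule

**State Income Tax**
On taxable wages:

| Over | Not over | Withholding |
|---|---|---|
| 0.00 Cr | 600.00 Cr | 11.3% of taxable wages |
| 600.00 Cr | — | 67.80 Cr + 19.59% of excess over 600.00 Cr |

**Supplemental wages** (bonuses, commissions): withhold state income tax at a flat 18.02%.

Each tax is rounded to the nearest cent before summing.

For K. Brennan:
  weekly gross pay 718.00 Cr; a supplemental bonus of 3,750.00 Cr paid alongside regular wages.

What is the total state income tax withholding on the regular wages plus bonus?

State Income Tax: taxable = 718.00 Cr
  67.80 Cr + 19.59% × (718.00 Cr − 600.00 Cr) = 67.80 Cr + 19.59% × 118.00 Cr = 90.92 Cr
Supplemental (18.02% flat on bonus): 18.02% × 3,750.00 Cr = 675.75 Cr
Total state income tax: 90.92 Cr + 675.75 Cr = 766.67 Cr

766.67 Cr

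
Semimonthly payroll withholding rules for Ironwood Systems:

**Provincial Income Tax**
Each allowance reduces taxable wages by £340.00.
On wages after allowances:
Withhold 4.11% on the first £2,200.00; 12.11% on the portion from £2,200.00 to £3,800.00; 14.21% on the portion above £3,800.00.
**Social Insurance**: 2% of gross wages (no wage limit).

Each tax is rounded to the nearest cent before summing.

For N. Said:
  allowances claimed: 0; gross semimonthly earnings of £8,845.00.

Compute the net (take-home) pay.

Provincial Income Tax: taxable = £8,845.00
  £284.18 + 14.21% × (£8,845.00 − £3,800.00) = £284.18 + 14.21% × £5,045.00 = £1,001.07
Social Insurance: 2% × £8,845.00 = £176.90
Total withheld: £1,001.07 + £176.90 = £1,177.97
Net pay: £8,845.00 − £1,177.97 = £7,667.03

£7,667.03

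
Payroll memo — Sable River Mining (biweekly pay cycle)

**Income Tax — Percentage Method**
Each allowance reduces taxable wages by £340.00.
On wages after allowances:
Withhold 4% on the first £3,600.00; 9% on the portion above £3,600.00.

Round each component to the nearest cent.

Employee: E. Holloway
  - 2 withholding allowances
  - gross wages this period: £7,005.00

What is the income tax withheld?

£389.25

Income Tax: taxable = £7,005.00 − 2×£340.00 = £6,325.00
  £144.00 + 9% × (£6,325.00 − £3,600.00) = £144.00 + 9% × £2,725.00 = £389.25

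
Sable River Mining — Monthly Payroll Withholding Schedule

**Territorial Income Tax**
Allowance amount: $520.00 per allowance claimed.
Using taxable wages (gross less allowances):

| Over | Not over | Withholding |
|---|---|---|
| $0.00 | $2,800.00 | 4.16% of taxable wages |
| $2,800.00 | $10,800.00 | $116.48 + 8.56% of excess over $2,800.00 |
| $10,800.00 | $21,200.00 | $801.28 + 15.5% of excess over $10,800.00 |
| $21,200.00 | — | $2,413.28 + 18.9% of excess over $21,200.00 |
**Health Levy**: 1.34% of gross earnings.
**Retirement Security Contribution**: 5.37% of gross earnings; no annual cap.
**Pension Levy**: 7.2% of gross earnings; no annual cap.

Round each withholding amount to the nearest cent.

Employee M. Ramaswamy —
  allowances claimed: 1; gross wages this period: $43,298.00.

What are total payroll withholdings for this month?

$12,514.27

Territorial Income Tax: taxable = $43,298.00 − 1×$520.00 = $42,778.00
  $2,413.28 + 18.9% × ($42,778.00 − $21,200.00) = $2,413.28 + 18.9% × $21,578.00 = $6,491.52
Health Levy: 1.34% × $43,298.00 = $580.19
Retirement Security Contribution: 5.37% × $43,298.00 = $2,325.10
Pension Levy: 7.2% × $43,298.00 = $3,117.46
Total: $6,491.52 + $580.19 + $2,325.10 + $3,117.46 = $12,514.27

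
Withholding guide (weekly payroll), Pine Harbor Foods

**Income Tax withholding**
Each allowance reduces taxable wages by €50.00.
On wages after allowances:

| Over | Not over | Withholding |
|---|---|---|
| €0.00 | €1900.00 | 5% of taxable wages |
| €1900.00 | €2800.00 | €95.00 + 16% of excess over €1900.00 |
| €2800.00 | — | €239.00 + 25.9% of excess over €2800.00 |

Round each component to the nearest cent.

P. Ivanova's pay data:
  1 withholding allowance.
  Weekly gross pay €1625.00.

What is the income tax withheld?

Income Tax: taxable = €1625.00 − 1×€50.00 = €1575.00
  5% × €1575.00 = €78.75

€78.75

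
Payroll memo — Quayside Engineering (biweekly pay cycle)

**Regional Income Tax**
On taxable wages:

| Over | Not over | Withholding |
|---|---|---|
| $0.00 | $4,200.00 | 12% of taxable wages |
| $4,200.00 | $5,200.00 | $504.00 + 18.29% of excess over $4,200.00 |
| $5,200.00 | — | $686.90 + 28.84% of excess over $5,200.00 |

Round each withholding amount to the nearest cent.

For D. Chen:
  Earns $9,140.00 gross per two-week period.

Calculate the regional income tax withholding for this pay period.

Regional Income Tax: taxable = $9,140.00
  $686.90 + 28.84% × ($9,140.00 − $5,200.00) = $686.90 + 28.84% × $3,940.00 = $1,823.20

$1,823.20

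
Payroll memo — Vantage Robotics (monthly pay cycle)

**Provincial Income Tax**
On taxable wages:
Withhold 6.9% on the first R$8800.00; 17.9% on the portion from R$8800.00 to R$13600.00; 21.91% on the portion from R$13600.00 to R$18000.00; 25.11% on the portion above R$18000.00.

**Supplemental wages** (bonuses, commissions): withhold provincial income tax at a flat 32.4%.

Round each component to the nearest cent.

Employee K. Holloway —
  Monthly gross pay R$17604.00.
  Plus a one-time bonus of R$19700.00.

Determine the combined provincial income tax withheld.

Provincial Income Tax: taxable = R$17604.00
  R$1466.40 + 21.91% × (R$17604.00 − R$13600.00) = R$1466.40 + 21.91% × R$4004.00 = R$2343.68
Supplemental (32.4% flat on bonus): 32.4% × R$19700.00 = R$6382.80
Total provincial income tax: R$2343.68 + R$6382.80 = R$8726.48

R$8726.48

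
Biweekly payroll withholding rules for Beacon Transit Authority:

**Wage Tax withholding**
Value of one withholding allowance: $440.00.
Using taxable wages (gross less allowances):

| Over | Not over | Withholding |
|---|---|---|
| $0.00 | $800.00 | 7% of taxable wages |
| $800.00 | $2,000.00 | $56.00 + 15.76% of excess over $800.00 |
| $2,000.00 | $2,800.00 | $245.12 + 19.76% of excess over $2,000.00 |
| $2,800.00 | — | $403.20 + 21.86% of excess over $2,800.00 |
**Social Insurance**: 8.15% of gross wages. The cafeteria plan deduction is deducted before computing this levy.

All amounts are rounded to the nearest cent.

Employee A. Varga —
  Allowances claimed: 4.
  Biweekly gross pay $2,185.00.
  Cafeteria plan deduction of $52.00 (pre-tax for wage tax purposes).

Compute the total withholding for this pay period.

$199.95

Wage Tax: taxable = $2,185.00 − $52.00 − 4×$440.00 = $373.00
  7% × $373.00 = $26.11
Social Insurance: 8.15% × $2,133.00 = $173.84
Total: $26.11 + $173.84 = $199.95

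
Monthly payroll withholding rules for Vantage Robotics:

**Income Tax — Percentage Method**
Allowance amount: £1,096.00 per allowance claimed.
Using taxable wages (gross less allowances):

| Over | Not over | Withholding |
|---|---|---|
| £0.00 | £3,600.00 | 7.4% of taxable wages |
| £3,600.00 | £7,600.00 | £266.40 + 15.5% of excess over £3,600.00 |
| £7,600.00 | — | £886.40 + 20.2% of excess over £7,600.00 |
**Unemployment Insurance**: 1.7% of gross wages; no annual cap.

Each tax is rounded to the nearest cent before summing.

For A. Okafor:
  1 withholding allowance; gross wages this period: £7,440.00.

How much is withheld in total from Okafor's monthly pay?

£818.20

Income Tax: taxable = £7,440.00 − 1×£1,096.00 = £6,344.00
  £266.40 + 15.5% × (£6,344.00 − £3,600.00) = £266.40 + 15.5% × £2,744.00 = £691.72
Unemployment Insurance: 1.7% × £7,440.00 = £126.48
Total: £691.72 + £126.48 = £818.20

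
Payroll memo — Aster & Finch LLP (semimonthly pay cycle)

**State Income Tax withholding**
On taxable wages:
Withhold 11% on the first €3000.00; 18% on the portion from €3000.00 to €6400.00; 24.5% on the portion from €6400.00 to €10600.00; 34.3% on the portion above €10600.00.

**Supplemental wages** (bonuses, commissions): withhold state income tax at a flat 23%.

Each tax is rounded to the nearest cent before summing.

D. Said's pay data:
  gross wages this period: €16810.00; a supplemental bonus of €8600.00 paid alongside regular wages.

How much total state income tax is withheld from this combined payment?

State Income Tax: taxable = €16810.00
  €1971.00 + 34.3% × (€16810.00 − €10600.00) = €1971.00 + 34.3% × €6210.00 = €4101.03
Supplemental (23% flat on bonus): 23% × €8600.00 = €1978.00
Total state income tax: €4101.03 + €1978.00 = €6079.03

€6079.03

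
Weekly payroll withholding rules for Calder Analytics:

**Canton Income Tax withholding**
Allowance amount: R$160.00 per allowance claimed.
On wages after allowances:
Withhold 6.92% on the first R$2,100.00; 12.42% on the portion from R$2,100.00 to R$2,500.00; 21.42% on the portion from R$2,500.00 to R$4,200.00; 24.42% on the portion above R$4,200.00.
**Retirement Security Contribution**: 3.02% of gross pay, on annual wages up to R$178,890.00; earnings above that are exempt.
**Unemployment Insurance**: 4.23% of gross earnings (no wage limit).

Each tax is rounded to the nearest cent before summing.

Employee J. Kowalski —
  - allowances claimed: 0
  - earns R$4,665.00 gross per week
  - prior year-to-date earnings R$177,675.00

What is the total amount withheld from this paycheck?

Canton Income Tax: taxable = R$4,665.00
  R$559.14 + 24.42% × (R$4,665.00 − R$4,200.00) = R$559.14 + 24.42% × R$465.00 = R$672.69
Retirement Security Contribution: cap R$178,890.00 − YTD R$177,675.00 = R$1,215.00 subject; 3.02% × R$1,215.00 = R$36.69
Unemployment Insurance: 4.23% × R$4,665.00 = R$197.33
Total: R$672.69 + R$36.69 + R$197.33 = R$906.71

R$906.71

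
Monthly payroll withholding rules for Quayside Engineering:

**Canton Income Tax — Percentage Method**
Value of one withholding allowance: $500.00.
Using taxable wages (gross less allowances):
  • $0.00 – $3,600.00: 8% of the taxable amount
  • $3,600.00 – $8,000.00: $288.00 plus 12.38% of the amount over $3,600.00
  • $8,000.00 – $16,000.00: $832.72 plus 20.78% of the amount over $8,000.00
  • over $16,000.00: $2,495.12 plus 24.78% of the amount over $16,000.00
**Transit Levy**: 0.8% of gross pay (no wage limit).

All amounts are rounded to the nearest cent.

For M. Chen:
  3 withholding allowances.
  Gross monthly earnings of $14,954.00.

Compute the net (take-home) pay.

$12,868.31

Canton Income Tax: taxable = $14,954.00 − 3×$500.00 = $13,454.00
  $832.72 + 20.78% × ($13,454.00 − $8,000.00) = $832.72 + 20.78% × $5,454.00 = $1,966.06
Transit Levy: 0.8% × $14,954.00 = $119.63
Total withheld: $1,966.06 + $119.63 = $2,085.69
Net pay: $14,954.00 − $2,085.69 = $12,868.31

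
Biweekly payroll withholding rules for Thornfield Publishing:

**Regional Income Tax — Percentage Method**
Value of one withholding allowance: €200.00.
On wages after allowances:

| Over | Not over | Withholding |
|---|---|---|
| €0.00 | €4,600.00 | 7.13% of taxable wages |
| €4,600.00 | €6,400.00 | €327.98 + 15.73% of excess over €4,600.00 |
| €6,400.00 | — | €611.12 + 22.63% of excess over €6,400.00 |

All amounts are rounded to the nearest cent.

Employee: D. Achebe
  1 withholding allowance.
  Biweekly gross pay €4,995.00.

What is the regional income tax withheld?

Regional Income Tax: taxable = €4,995.00 − 1×€200.00 = €4,795.00
  €327.98 + 15.73% × (€4,795.00 − €4,600.00) = €327.98 + 15.73% × €195.00 = €358.65

€358.65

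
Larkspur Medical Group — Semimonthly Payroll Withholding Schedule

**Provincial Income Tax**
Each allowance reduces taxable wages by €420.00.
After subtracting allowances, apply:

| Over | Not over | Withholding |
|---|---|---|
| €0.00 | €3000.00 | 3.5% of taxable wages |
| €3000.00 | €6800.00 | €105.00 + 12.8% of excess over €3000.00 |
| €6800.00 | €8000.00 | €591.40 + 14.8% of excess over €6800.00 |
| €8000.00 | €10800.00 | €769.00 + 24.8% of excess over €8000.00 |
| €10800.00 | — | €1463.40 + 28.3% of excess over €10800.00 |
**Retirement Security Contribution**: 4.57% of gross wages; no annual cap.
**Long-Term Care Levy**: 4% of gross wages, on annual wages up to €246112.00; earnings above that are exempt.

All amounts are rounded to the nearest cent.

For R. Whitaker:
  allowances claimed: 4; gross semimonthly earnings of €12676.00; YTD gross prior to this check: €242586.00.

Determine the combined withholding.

€2239.20

Provincial Income Tax: taxable = €12676.00 − 4×€420.00 = €10996.00
  €1463.40 + 28.3% × (€10996.00 − €10800.00) = €1463.40 + 28.3% × €196.00 = €1518.87
Retirement Security Contribution: 4.57% × €12676.00 = €579.29
Long-Term Care Levy: cap €246112.00 − YTD €242586.00 = €3526.00 subject; 4% × €3526.00 = €141.04
Total: €1518.87 + €579.29 + €141.04 = €2239.20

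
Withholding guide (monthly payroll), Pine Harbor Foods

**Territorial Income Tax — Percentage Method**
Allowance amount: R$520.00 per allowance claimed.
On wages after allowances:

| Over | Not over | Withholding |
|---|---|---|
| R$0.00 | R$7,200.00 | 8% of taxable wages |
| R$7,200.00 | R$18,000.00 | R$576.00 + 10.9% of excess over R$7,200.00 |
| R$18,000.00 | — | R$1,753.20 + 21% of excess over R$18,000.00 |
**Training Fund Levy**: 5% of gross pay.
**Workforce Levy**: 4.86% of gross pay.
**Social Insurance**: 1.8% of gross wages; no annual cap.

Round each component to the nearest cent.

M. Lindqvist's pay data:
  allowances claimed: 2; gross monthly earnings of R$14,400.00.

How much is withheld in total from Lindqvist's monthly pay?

R$2,926.48

Territorial Income Tax: taxable = R$14,400.00 − 2×R$520.00 = R$13,360.00
  R$576.00 + 10.9% × (R$13,360.00 − R$7,200.00) = R$576.00 + 10.9% × R$6,160.00 = R$1,247.44
Training Fund Levy: 5% × R$14,400.00 = R$720.00
Workforce Levy: 4.86% × R$14,400.00 = R$699.84
Social Insurance: 1.8% × R$14,400.00 = R$259.20
Total: R$1,247.44 + R$720.00 + R$699.84 + R$259.20 = R$2,926.48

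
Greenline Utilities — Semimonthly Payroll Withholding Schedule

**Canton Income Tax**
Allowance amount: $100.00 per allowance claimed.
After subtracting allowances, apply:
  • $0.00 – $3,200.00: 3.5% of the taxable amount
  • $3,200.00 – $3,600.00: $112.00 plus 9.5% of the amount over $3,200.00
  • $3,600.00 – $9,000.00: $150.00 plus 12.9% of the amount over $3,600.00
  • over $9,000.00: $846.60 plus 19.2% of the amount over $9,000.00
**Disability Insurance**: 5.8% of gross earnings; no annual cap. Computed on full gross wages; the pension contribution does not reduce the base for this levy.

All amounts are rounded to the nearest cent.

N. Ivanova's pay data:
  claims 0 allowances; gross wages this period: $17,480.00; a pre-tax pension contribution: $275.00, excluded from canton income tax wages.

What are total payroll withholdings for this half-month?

Canton Income Tax: taxable = $17,480.00 − $275.00 = $17,205.00
  $846.60 + 19.2% × ($17,205.00 − $9,000.00) = $846.60 + 19.2% × $8,205.00 = $2,421.96
Disability Insurance: 5.8% × $17,480.00 = $1,013.84
Total: $2,421.96 + $1,013.84 = $3,435.80

$3,435.80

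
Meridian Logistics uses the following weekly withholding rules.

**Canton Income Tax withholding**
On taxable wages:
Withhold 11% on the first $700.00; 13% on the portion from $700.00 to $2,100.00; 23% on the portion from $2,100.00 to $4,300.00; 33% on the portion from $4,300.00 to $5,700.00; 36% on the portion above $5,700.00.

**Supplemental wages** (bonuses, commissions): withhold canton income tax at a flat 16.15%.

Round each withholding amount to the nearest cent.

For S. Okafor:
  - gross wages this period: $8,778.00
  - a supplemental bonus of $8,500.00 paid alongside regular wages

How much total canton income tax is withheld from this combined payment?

Canton Income Tax: taxable = $8,778.00
  $1,227.00 + 36% × ($8,778.00 − $5,700.00) = $1,227.00 + 36% × $3,078.00 = $2,335.08
Supplemental (16.15% flat on bonus): 16.15% × $8,500.00 = $1,372.75
Total canton income tax: $2,335.08 + $1,372.75 = $3,707.83

$3,707.83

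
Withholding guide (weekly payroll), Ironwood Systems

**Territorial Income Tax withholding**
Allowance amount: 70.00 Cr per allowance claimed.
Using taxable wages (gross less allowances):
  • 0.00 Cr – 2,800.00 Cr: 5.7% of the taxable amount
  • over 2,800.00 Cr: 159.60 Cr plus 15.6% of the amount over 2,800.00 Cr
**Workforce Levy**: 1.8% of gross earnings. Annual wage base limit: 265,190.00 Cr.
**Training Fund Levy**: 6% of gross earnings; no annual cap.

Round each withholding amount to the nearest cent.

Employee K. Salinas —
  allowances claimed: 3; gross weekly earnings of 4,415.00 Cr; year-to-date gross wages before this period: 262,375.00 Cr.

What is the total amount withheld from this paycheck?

694.35 Cr

Territorial Income Tax: taxable = 4,415.00 Cr − 3×70.00 Cr = 4,205.00 Cr
  159.60 Cr + 15.6% × (4,205.00 Cr − 2,800.00 Cr) = 159.60 Cr + 15.6% × 1,405.00 Cr = 378.78 Cr
Workforce Levy: cap 265,190.00 Cr − YTD 262,375.00 Cr = 2,815.00 Cr subject; 1.8% × 2,815.00 Cr = 50.67 Cr
Training Fund Levy: 6% × 4,415.00 Cr = 264.90 Cr
Total: 378.78 Cr + 50.67 Cr + 264.90 Cr = 694.35 Cr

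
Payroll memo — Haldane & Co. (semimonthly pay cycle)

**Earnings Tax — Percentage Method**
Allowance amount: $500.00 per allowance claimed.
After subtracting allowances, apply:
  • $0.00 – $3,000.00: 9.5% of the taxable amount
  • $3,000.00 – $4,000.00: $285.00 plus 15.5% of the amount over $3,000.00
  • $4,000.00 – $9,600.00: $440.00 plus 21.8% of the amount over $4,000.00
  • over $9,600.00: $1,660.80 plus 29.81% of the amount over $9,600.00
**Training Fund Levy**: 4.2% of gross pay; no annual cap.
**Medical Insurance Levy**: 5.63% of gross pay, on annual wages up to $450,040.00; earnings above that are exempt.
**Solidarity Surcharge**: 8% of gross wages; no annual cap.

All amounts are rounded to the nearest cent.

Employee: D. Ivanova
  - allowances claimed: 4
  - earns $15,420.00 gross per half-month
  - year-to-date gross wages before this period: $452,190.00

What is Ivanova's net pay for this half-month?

Earnings Tax: taxable = $15,420.00 − 4×$500.00 = $13,420.00
  $1,660.80 + 29.81% × ($13,420.00 − $9,600.00) = $1,660.80 + 29.81% × $3,820.00 = $2,799.54
Training Fund Levy: 4.2% × $15,420.00 = $647.64
Medical Insurance Levy: YTD $452,190.00 ≥ cap $450,040.00 → $0.00
Solidarity Surcharge: 8% × $15,420.00 = $1,233.60
Total withheld: $2,799.54 + $647.64 + $0.00 + $1,233.60 = $4,680.78
Net pay: $15,420.00 − $4,680.78 = $10,739.22

$10,739.22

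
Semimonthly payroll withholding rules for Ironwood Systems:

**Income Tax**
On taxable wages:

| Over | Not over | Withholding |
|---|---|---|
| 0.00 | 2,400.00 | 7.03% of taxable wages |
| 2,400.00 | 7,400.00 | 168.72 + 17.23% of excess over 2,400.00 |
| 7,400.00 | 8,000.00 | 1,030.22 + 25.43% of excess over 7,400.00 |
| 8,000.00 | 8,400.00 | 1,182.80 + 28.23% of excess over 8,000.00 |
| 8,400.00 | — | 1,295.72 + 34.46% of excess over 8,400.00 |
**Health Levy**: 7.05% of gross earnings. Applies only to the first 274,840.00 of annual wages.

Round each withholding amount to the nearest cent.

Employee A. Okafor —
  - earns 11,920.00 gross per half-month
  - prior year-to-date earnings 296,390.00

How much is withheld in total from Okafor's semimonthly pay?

2,508.71

Income Tax: taxable = 11,920.00
  1,295.72 + 34.46% × (11,920.00 − 8,400.00) = 1,295.72 + 34.46% × 3,520.00 = 2,508.71
Health Levy: YTD 296,390.00 ≥ cap 274,840.00 → 0.00
Total: 2,508.71 + 0.00 = 2,508.71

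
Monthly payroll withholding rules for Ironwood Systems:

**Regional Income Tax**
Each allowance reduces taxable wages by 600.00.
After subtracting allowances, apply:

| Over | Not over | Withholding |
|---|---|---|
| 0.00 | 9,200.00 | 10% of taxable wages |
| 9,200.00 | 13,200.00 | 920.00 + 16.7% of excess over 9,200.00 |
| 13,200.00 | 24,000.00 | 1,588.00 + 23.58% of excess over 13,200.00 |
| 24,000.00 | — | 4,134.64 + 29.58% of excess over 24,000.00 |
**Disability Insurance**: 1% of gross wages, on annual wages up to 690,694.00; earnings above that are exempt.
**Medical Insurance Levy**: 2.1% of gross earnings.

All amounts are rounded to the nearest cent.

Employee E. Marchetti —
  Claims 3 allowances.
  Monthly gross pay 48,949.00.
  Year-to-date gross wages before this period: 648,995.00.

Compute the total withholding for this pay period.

12,427.03

Regional Income Tax: taxable = 48,949.00 − 3×600.00 = 47,149.00
  4,134.64 + 29.58% × (47,149.00 − 24,000.00) = 4,134.64 + 29.58% × 23,149.00 = 10,982.11
Disability Insurance: cap 690,694.00 − YTD 648,995.00 = 41,699.00 subject; 1% × 41,699.00 = 416.99
Medical Insurance Levy: 2.1% × 48,949.00 = 1,027.93
Total: 10,982.11 + 416.99 + 1,027.93 = 12,427.03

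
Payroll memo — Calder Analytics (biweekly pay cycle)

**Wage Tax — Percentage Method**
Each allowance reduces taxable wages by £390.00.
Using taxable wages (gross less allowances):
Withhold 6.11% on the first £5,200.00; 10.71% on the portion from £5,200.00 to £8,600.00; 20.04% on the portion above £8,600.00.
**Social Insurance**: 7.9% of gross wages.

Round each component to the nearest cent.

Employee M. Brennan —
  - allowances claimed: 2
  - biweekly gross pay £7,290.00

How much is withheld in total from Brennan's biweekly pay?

£1,033.93

Wage Tax: taxable = £7,290.00 − 2×£390.00 = £6,510.00
  £317.72 + 10.71% × (£6,510.00 − £5,200.00) = £317.72 + 10.71% × £1,310.00 = £458.02
Social Insurance: 7.9% × £7,290.00 = £575.91
Total: £458.02 + £575.91 = £1,033.93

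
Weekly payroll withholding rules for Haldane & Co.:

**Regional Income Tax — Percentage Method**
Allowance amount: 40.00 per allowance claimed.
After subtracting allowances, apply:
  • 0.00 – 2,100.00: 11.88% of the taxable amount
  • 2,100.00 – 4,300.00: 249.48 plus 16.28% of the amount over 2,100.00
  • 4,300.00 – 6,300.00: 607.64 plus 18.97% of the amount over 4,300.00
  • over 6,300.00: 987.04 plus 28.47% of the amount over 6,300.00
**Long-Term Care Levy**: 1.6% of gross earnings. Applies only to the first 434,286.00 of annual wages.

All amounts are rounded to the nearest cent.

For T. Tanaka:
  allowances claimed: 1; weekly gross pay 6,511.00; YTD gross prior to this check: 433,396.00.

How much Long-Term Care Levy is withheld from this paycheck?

14.24

Long-Term Care Levy: cap 434,286.00 − YTD 433,396.00 = 890.00 subject; 1.6% × 890.00 = 14.24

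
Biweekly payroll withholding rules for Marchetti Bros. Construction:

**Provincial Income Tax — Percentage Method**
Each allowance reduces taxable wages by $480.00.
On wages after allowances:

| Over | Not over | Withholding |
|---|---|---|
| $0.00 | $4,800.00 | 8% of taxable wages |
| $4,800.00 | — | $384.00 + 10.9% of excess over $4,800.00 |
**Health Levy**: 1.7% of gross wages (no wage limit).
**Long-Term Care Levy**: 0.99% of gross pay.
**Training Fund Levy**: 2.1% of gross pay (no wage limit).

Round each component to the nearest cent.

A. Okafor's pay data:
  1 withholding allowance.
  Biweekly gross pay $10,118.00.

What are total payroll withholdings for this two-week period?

Provincial Income Tax: taxable = $10,118.00 − 1×$480.00 = $9,638.00
  $384.00 + 10.9% × ($9,638.00 − $4,800.00) = $384.00 + 10.9% × $4,838.00 = $911.34
Health Levy: 1.7% × $10,118.00 = $172.01
Long-Term Care Levy: 0.99% × $10,118.00 = $100.17
Training Fund Levy: 2.1% × $10,118.00 = $212.48
Total: $911.34 + $172.01 + $100.17 + $212.48 = $1,396.00

$1,396.00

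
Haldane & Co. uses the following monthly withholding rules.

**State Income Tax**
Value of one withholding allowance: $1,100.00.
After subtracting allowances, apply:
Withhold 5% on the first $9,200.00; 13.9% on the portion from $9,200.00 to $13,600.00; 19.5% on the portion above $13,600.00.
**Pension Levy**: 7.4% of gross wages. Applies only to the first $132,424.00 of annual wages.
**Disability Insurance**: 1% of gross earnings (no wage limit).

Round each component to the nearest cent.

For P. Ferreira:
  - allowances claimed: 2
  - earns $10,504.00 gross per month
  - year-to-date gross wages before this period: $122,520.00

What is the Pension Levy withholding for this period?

$732.90

Pension Levy: cap $132,424.00 − YTD $122,520.00 = $9,904.00 subject; 7.4% × $9,904.00 = $732.90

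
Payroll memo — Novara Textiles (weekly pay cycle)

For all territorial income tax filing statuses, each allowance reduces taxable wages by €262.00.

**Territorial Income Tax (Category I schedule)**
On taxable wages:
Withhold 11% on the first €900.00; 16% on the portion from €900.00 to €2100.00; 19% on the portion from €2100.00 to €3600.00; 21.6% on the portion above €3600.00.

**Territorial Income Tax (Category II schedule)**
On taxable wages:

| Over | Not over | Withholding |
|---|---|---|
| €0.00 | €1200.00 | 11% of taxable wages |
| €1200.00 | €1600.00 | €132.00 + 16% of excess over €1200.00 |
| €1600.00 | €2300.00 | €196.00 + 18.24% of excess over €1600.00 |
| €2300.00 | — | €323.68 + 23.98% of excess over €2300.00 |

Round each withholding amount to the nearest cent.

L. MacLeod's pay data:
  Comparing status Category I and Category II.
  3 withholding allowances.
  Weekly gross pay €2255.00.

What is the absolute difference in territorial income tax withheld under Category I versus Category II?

Territorial Income Tax (Category I): taxable = €2255.00 − 3×€262.00 = €1469.00
  €99.00 + 16% × (€1469.00 − €900.00) = €99.00 + 16% × €569.00 = €190.04
Territorial Income Tax (Category II): taxable = €2255.00 − 3×€262.00 = €1469.00
  €132.00 + 16% × (€1469.00 − €1200.00) = €132.00 + 16% × €269.00 = €175.04
Difference: |€190.04 − €175.04| = €15.00 (higher under Category I)

€15.00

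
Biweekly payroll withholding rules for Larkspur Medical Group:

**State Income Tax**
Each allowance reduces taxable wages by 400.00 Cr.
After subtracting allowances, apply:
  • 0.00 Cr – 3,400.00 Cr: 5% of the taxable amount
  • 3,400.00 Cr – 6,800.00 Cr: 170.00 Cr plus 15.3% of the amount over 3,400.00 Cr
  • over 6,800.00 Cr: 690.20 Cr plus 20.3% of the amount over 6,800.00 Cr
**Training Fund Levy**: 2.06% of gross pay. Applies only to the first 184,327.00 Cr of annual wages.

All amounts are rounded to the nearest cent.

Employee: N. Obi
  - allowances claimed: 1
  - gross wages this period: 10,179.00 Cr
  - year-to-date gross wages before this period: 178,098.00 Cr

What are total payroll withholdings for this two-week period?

1,423.26 Cr

State Income Tax: taxable = 10,179.00 Cr − 1×400.00 Cr = 9,779.00 Cr
  690.20 Cr + 20.3% × (9,779.00 Cr − 6,800.00 Cr) = 690.20 Cr + 20.3% × 2,979.00 Cr = 1,294.94 Cr
Training Fund Levy: cap 184,327.00 Cr − YTD 178,098.00 Cr = 6,229.00 Cr subject; 2.06% × 6,229.00 Cr = 128.32 Cr
Total: 1,294.94 Cr + 128.32 Cr = 1,423.26 Cr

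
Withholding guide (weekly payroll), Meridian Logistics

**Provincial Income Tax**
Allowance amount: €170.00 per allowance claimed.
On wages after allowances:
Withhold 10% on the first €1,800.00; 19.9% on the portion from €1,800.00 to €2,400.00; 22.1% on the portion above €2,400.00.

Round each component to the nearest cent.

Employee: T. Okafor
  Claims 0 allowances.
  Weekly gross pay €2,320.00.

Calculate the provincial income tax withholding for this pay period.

Provincial Income Tax: taxable = €2,320.00
  €180.00 + 19.9% × (€2,320.00 − €1,800.00) = €180.00 + 19.9% × €520.00 = €283.48

€283.48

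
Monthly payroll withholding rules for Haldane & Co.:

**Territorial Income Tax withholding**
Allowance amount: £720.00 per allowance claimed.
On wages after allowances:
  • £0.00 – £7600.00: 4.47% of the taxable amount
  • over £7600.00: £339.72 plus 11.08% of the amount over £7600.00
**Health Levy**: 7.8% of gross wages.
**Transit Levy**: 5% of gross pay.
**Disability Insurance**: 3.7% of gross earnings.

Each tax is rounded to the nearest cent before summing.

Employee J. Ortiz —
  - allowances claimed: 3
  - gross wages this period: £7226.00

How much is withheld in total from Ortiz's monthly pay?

£1418.74

Territorial Income Tax: taxable = £7226.00 − 3×£720.00 = £5066.00
  4.47% × £5066.00 = £226.45
Health Levy: 7.8% × £7226.00 = £563.63
Transit Levy: 5% × £7226.00 = £361.30
Disability Insurance: 3.7% × £7226.00 = £267.36
Total: £226.45 + £563.63 + £361.30 + £267.36 = £1418.74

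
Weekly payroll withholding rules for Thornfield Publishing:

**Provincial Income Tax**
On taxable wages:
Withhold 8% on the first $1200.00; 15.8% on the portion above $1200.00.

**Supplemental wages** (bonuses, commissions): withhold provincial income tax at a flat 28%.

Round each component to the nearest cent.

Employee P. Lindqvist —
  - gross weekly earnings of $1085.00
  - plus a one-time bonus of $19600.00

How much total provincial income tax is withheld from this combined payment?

Provincial Income Tax: taxable = $1085.00
  8% × $1085.00 = $86.80
Supplemental (28% flat on bonus): 28% × $19600.00 = $5488.00
Total provincial income tax: $86.80 + $5488.00 = $5574.80

$5574.80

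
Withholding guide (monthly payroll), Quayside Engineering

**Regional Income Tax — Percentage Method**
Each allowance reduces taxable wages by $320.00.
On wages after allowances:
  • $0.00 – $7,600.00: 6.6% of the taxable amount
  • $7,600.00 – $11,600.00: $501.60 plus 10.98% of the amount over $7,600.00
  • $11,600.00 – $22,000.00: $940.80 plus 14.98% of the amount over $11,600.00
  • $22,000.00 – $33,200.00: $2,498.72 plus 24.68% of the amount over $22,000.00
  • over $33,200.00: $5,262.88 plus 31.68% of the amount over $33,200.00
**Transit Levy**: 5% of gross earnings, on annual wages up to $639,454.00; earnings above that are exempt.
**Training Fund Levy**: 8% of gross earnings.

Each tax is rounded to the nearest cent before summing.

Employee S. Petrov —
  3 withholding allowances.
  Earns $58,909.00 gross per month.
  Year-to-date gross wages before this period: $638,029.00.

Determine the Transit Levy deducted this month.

$71.25

Transit Levy: cap $639,454.00 − YTD $638,029.00 = $1,425.00 subject; 5% × $1,425.00 = $71.25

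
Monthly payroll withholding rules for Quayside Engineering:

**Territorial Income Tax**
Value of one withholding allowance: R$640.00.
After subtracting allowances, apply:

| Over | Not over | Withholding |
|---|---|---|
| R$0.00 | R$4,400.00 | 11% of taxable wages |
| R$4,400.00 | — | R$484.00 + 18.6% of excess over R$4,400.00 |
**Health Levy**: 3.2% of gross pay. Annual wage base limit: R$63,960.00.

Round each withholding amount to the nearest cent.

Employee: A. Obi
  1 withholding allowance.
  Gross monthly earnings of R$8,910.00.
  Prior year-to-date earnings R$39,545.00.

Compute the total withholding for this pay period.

R$1,488.94

Territorial Income Tax: taxable = R$8,910.00 − 1×R$640.00 = R$8,270.00
  R$484.00 + 18.6% × (R$8,270.00 − R$4,400.00) = R$484.00 + 18.6% × R$3,870.00 = R$1,203.82
Health Levy: 3.2% × R$8,910.00 = R$285.12
Total: R$1,203.82 + R$285.12 = R$1,488.94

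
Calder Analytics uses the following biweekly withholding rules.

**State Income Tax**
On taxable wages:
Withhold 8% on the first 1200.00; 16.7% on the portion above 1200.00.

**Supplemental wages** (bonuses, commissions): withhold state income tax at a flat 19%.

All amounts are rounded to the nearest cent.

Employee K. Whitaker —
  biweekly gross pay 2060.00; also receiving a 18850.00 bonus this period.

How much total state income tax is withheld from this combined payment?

State Income Tax: taxable = 2060.00
  96.00 + 16.7% × (2060.00 − 1200.00) = 96.00 + 16.7% × 860.00 = 239.62
Supplemental (19% flat on bonus): 19% × 18850.00 = 3581.50
Total state income tax: 239.62 + 3581.50 = 3821.12

3821.12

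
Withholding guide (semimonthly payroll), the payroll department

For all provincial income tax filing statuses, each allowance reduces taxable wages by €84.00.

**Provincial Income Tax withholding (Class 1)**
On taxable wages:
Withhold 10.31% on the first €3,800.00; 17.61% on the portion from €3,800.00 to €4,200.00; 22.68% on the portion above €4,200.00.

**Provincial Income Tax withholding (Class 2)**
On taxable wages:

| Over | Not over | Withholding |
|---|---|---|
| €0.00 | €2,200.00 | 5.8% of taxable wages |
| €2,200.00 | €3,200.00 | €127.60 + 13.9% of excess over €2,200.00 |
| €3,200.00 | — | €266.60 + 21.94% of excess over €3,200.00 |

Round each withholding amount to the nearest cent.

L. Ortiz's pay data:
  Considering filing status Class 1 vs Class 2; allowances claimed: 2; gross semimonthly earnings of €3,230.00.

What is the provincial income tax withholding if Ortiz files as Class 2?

€247.42

Provincial Income Tax (Class 2): taxable = €3,230.00 − 2×€84.00 = €3,062.00
  €127.60 + 13.9% × (€3,062.00 − €2,200.00) = €127.60 + 13.9% × €862.00 = €247.42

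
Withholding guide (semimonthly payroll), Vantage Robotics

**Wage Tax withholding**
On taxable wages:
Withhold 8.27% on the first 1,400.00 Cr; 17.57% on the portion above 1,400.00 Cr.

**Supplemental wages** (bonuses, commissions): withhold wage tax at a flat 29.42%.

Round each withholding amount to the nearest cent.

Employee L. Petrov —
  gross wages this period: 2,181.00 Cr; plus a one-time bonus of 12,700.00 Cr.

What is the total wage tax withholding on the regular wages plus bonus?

3,989.34 Cr

Wage Tax: taxable = 2,181.00 Cr
  115.78 Cr + 17.57% × (2,181.00 Cr − 1,400.00 Cr) = 115.78 Cr + 17.57% × 781.00 Cr = 253.00 Cr
Supplemental (29.42% flat on bonus): 29.42% × 12,700.00 Cr = 3,736.34 Cr
Total wage tax: 253.00 Cr + 3,736.34 Cr = 3,989.34 Cr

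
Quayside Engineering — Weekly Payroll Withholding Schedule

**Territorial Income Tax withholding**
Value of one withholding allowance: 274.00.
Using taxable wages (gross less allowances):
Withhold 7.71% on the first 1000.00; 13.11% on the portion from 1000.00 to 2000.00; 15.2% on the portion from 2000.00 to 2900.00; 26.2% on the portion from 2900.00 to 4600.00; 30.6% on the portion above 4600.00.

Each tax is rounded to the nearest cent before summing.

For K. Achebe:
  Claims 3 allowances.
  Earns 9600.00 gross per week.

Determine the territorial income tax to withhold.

Territorial Income Tax: taxable = 9600.00 − 3×274.00 = 8778.00
  790.40 + 30.6% × (8778.00 − 4600.00) = 790.40 + 30.6% × 4178.00 = 2068.87

2068.87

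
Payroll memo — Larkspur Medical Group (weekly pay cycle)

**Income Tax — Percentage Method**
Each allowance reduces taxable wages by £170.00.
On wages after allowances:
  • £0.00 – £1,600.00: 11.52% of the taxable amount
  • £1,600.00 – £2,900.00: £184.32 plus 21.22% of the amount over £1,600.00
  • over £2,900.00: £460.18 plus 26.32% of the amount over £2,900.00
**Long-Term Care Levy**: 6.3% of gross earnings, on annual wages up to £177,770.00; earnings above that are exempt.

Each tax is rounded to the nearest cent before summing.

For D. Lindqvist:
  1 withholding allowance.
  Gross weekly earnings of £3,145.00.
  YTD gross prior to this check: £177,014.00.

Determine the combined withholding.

Income Tax: taxable = £3,145.00 − 1×£170.00 = £2,975.00
  £460.18 + 26.32% × (£2,975.00 − £2,900.00) = £460.18 + 26.32% × £75.00 = £479.92
Long-Term Care Levy: cap £177,770.00 − YTD £177,014.00 = £756.00 subject; 6.3% × £756.00 = £47.63
Total: £479.92 + £47.63 = £527.55

£527.55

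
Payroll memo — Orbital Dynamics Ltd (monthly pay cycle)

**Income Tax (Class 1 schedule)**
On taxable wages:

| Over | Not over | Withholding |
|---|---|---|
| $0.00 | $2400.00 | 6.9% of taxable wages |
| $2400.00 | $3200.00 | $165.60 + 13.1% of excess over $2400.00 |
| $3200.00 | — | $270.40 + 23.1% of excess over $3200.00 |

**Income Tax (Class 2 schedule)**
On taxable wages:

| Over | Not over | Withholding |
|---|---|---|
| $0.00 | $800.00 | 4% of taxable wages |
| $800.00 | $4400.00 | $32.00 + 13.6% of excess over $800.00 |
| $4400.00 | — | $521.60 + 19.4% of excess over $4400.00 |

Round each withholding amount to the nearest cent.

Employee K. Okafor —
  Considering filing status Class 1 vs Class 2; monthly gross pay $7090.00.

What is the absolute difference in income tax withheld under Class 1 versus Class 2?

Income Tax (Class 1): taxable = $7090.00
  $270.40 + 23.1% × ($7090.00 − $3200.00) = $270.40 + 23.1% × $3890.00 = $1168.99
Income Tax (Class 2): taxable = $7090.00
  $521.60 + 19.4% × ($7090.00 − $4400.00) = $521.60 + 19.4% × $2690.00 = $1043.46
Difference: |$1168.99 − $1043.46| = $125.53 (higher under Class 1)

$125.53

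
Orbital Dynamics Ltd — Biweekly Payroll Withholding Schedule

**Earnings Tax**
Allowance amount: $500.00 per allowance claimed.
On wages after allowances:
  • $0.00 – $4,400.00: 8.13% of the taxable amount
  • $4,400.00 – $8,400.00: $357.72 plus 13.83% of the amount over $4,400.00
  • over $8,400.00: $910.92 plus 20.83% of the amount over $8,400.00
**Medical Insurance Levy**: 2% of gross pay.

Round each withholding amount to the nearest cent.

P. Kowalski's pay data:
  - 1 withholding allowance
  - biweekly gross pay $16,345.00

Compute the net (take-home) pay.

$13,556.39

Earnings Tax: taxable = $16,345.00 − 1×$500.00 = $15,845.00
  $910.92 + 20.83% × ($15,845.00 − $8,400.00) = $910.92 + 20.83% × $7,445.00 = $2,461.71
Medical Insurance Levy: 2% × $16,345.00 = $326.90
Total withheld: $2,461.71 + $326.90 = $2,788.61
Net pay: $16,345.00 − $2,788.61 = $13,556.39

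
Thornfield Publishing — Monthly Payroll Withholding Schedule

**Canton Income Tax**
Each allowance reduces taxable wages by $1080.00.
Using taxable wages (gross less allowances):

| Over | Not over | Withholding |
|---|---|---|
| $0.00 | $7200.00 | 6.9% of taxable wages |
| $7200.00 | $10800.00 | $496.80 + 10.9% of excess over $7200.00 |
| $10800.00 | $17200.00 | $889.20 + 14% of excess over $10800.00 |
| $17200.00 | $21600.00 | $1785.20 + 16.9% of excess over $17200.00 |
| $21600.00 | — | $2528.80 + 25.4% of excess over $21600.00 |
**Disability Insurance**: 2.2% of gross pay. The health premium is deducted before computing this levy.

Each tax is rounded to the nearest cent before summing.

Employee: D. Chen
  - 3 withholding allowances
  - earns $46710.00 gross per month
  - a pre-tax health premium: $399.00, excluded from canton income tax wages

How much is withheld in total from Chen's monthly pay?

Canton Income Tax: taxable = $46710.00 − $399.00 − 3×$1080.00 = $43071.00
  $2528.80 + 25.4% × ($43071.00 − $21600.00) = $2528.80 + 25.4% × $21471.00 = $7982.43
Disability Insurance: 2.2% × $46311.00 = $1018.84
Total: $7982.43 + $1018.84 = $9001.27

$9001.27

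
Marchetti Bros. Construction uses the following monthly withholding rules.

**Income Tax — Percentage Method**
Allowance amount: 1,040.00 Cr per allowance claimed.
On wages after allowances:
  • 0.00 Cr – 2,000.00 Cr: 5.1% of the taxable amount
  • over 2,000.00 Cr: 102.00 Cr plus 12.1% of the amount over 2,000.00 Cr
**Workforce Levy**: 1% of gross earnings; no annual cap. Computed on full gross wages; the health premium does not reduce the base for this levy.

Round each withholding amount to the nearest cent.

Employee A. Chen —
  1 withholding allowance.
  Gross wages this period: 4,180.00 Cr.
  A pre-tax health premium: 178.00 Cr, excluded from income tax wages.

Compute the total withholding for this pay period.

Income Tax: taxable = 4,180.00 Cr − 178.00 Cr − 1×1,040.00 Cr = 2,962.00 Cr
  102.00 Cr + 12.1% × (2,962.00 Cr − 2,000.00 Cr) = 102.00 Cr + 12.1% × 962.00 Cr = 218.40 Cr
Workforce Levy: 1% × 4,180.00 Cr = 41.80 Cr
Total: 218.40 Cr + 41.80 Cr = 260.20 Cr

260.20 Cr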